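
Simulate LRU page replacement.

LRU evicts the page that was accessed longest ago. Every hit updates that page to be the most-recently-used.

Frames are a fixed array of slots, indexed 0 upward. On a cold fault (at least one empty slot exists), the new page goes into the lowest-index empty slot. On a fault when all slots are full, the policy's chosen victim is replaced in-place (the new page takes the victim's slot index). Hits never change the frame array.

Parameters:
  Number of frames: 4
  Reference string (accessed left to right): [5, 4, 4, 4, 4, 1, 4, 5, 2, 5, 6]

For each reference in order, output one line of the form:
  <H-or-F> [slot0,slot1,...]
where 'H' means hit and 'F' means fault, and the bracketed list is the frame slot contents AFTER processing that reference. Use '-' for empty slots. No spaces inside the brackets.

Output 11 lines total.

F [5,-,-,-]
F [5,4,-,-]
H [5,4,-,-]
H [5,4,-,-]
H [5,4,-,-]
F [5,4,1,-]
H [5,4,1,-]
H [5,4,1,-]
F [5,4,1,2]
H [5,4,1,2]
F [5,4,6,2]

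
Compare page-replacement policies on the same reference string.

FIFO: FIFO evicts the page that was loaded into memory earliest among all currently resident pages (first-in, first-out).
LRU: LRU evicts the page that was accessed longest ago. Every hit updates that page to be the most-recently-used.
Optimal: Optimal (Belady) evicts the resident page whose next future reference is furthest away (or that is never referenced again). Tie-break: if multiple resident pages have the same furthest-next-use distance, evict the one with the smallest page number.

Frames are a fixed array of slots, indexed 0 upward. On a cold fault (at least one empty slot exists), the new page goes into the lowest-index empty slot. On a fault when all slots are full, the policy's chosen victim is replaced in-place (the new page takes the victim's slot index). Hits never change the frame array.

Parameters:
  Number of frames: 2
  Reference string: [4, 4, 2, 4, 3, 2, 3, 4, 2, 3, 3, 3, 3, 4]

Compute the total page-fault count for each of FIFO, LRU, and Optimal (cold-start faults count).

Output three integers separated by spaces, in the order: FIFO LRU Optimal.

Answer: 7 8 5

Derivation:
--- FIFO ---
  step 0: ref 4 -> FAULT, frames=[4,-] (faults so far: 1)
  step 1: ref 4 -> HIT, frames=[4,-] (faults so far: 1)
  step 2: ref 2 -> FAULT, frames=[4,2] (faults so far: 2)
  step 3: ref 4 -> HIT, frames=[4,2] (faults so far: 2)
  step 4: ref 3 -> FAULT, evict 4, frames=[3,2] (faults so far: 3)
  step 5: ref 2 -> HIT, frames=[3,2] (faults so far: 3)
  step 6: ref 3 -> HIT, frames=[3,2] (faults so far: 3)
  step 7: ref 4 -> FAULT, evict 2, frames=[3,4] (faults so far: 4)
  step 8: ref 2 -> FAULT, evict 3, frames=[2,4] (faults so far: 5)
  step 9: ref 3 -> FAULT, evict 4, frames=[2,3] (faults so far: 6)
  step 10: ref 3 -> HIT, frames=[2,3] (faults so far: 6)
  step 11: ref 3 -> HIT, frames=[2,3] (faults so far: 6)
  step 12: ref 3 -> HIT, frames=[2,3] (faults so far: 6)
  step 13: ref 4 -> FAULT, evict 2, frames=[4,3] (faults so far: 7)
  FIFO total faults: 7
--- LRU ---
  step 0: ref 4 -> FAULT, frames=[4,-] (faults so far: 1)
  step 1: ref 4 -> HIT, frames=[4,-] (faults so far: 1)
  step 2: ref 2 -> FAULT, frames=[4,2] (faults so far: 2)
  step 3: ref 4 -> HIT, frames=[4,2] (faults so far: 2)
  step 4: ref 3 -> FAULT, evict 2, frames=[4,3] (faults so far: 3)
  step 5: ref 2 -> FAULT, evict 4, frames=[2,3] (faults so far: 4)
  step 6: ref 3 -> HIT, frames=[2,3] (faults so far: 4)
  step 7: ref 4 -> FAULT, evict 2, frames=[4,3] (faults so far: 5)
  step 8: ref 2 -> FAULT, evict 3, frames=[4,2] (faults so far: 6)
  step 9: ref 3 -> FAULT, evict 4, frames=[3,2] (faults so far: 7)
  step 10: ref 3 -> HIT, frames=[3,2] (faults so far: 7)
  step 11: ref 3 -> HIT, frames=[3,2] (faults so far: 7)
  step 12: ref 3 -> HIT, frames=[3,2] (faults so far: 7)
  step 13: ref 4 -> FAULT, evict 2, frames=[3,4] (faults so far: 8)
  LRU total faults: 8
--- Optimal ---
  step 0: ref 4 -> FAULT, frames=[4,-] (faults so far: 1)
  step 1: ref 4 -> HIT, frames=[4,-] (faults so far: 1)
  step 2: ref 2 -> FAULT, frames=[4,2] (faults so far: 2)
  step 3: ref 4 -> HIT, frames=[4,2] (faults so far: 2)
  step 4: ref 3 -> FAULT, evict 4, frames=[3,2] (faults so far: 3)
  step 5: ref 2 -> HIT, frames=[3,2] (faults so far: 3)
  step 6: ref 3 -> HIT, frames=[3,2] (faults so far: 3)
  step 7: ref 4 -> FAULT, evict 3, frames=[4,2] (faults so far: 4)
  step 8: ref 2 -> HIT, frames=[4,2] (faults so far: 4)
  step 9: ref 3 -> FAULT, evict 2, frames=[4,3] (faults so far: 5)
  step 10: ref 3 -> HIT, frames=[4,3] (faults so far: 5)
  step 11: ref 3 -> HIT, frames=[4,3] (faults so far: 5)
  step 12: ref 3 -> HIT, frames=[4,3] (faults so far: 5)
  step 13: ref 4 -> HIT, frames=[4,3] (faults so far: 5)
  Optimal total faults: 5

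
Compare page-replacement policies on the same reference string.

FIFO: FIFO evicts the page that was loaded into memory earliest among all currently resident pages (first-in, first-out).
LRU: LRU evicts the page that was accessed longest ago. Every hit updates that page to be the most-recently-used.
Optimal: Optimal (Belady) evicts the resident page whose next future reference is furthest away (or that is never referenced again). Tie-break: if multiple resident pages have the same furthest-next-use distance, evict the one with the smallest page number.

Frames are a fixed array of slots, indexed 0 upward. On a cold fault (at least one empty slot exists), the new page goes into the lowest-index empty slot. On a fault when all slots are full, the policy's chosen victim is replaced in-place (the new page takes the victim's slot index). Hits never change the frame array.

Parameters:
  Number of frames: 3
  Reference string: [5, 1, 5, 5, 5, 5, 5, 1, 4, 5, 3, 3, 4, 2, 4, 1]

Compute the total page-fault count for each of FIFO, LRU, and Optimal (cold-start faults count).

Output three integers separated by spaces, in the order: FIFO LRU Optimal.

Answer: 6 6 5

Derivation:
--- FIFO ---
  step 0: ref 5 -> FAULT, frames=[5,-,-] (faults so far: 1)
  step 1: ref 1 -> FAULT, frames=[5,1,-] (faults so far: 2)
  step 2: ref 5 -> HIT, frames=[5,1,-] (faults so far: 2)
  step 3: ref 5 -> HIT, frames=[5,1,-] (faults so far: 2)
  step 4: ref 5 -> HIT, frames=[5,1,-] (faults so far: 2)
  step 5: ref 5 -> HIT, frames=[5,1,-] (faults so far: 2)
  step 6: ref 5 -> HIT, frames=[5,1,-] (faults so far: 2)
  step 7: ref 1 -> HIT, frames=[5,1,-] (faults so far: 2)
  step 8: ref 4 -> FAULT, frames=[5,1,4] (faults so far: 3)
  step 9: ref 5 -> HIT, frames=[5,1,4] (faults so far: 3)
  step 10: ref 3 -> FAULT, evict 5, frames=[3,1,4] (faults so far: 4)
  step 11: ref 3 -> HIT, frames=[3,1,4] (faults so far: 4)
  step 12: ref 4 -> HIT, frames=[3,1,4] (faults so far: 4)
  step 13: ref 2 -> FAULT, evict 1, frames=[3,2,4] (faults so far: 5)
  step 14: ref 4 -> HIT, frames=[3,2,4] (faults so far: 5)
  step 15: ref 1 -> FAULT, evict 4, frames=[3,2,1] (faults so far: 6)
  FIFO total faults: 6
--- LRU ---
  step 0: ref 5 -> FAULT, frames=[5,-,-] (faults so far: 1)
  step 1: ref 1 -> FAULT, frames=[5,1,-] (faults so far: 2)
  step 2: ref 5 -> HIT, frames=[5,1,-] (faults so far: 2)
  step 3: ref 5 -> HIT, frames=[5,1,-] (faults so far: 2)
  step 4: ref 5 -> HIT, frames=[5,1,-] (faults so far: 2)
  step 5: ref 5 -> HIT, frames=[5,1,-] (faults so far: 2)
  step 6: ref 5 -> HIT, frames=[5,1,-] (faults so far: 2)
  step 7: ref 1 -> HIT, frames=[5,1,-] (faults so far: 2)
  step 8: ref 4 -> FAULT, frames=[5,1,4] (faults so far: 3)
  step 9: ref 5 -> HIT, frames=[5,1,4] (faults so far: 3)
  step 10: ref 3 -> FAULT, evict 1, frames=[5,3,4] (faults so far: 4)
  step 11: ref 3 -> HIT, frames=[5,3,4] (faults so far: 4)
  step 12: ref 4 -> HIT, frames=[5,3,4] (faults so far: 4)
  step 13: ref 2 -> FAULT, evict 5, frames=[2,3,4] (faults so far: 5)
  step 14: ref 4 -> HIT, frames=[2,3,4] (faults so far: 5)
  step 15: ref 1 -> FAULT, evict 3, frames=[2,1,4] (faults so far: 6)
  LRU total faults: 6
--- Optimal ---
  step 0: ref 5 -> FAULT, frames=[5,-,-] (faults so far: 1)
  step 1: ref 1 -> FAULT, frames=[5,1,-] (faults so far: 2)
  step 2: ref 5 -> HIT, frames=[5,1,-] (faults so far: 2)
  step 3: ref 5 -> HIT, frames=[5,1,-] (faults so far: 2)
  step 4: ref 5 -> HIT, frames=[5,1,-] (faults so far: 2)
  step 5: ref 5 -> HIT, frames=[5,1,-] (faults so far: 2)
  step 6: ref 5 -> HIT, frames=[5,1,-] (faults so far: 2)
  step 7: ref 1 -> HIT, frames=[5,1,-] (faults so far: 2)
  step 8: ref 4 -> FAULT, frames=[5,1,4] (faults so far: 3)
  step 9: ref 5 -> HIT, frames=[5,1,4] (faults so far: 3)
  step 10: ref 3 -> FAULT, evict 5, frames=[3,1,4] (faults so far: 4)
  step 11: ref 3 -> HIT, frames=[3,1,4] (faults so far: 4)
  step 12: ref 4 -> HIT, frames=[3,1,4] (faults so far: 4)
  step 13: ref 2 -> FAULT, evict 3, frames=[2,1,4] (faults so far: 5)
  step 14: ref 4 -> HIT, frames=[2,1,4] (faults so far: 5)
  step 15: ref 1 -> HIT, frames=[2,1,4] (faults so far: 5)
  Optimal total faults: 5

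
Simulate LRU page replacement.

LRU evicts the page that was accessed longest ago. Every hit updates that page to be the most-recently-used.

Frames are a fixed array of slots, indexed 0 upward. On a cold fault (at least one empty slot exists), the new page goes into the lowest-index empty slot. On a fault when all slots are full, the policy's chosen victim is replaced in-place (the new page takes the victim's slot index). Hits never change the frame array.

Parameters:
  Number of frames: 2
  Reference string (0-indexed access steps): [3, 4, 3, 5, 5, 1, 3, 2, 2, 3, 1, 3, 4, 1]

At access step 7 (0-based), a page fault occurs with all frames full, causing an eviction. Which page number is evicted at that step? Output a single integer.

Step 0: ref 3 -> FAULT, frames=[3,-]
Step 1: ref 4 -> FAULT, frames=[3,4]
Step 2: ref 3 -> HIT, frames=[3,4]
Step 3: ref 5 -> FAULT, evict 4, frames=[3,5]
Step 4: ref 5 -> HIT, frames=[3,5]
Step 5: ref 1 -> FAULT, evict 3, frames=[1,5]
Step 6: ref 3 -> FAULT, evict 5, frames=[1,3]
Step 7: ref 2 -> FAULT, evict 1, frames=[2,3]
At step 7: evicted page 1

Answer: 1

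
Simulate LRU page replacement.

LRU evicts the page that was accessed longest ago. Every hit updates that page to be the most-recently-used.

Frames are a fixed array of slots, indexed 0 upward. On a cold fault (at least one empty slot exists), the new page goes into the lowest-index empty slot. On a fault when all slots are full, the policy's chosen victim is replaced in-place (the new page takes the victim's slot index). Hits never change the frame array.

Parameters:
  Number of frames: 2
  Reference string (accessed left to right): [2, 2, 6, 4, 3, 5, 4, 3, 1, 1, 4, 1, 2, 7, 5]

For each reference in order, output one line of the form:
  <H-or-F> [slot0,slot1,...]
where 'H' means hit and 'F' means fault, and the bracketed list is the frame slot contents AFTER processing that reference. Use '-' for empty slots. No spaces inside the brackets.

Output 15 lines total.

F [2,-]
H [2,-]
F [2,6]
F [4,6]
F [4,3]
F [5,3]
F [5,4]
F [3,4]
F [3,1]
H [3,1]
F [4,1]
H [4,1]
F [2,1]
F [2,7]
F [5,7]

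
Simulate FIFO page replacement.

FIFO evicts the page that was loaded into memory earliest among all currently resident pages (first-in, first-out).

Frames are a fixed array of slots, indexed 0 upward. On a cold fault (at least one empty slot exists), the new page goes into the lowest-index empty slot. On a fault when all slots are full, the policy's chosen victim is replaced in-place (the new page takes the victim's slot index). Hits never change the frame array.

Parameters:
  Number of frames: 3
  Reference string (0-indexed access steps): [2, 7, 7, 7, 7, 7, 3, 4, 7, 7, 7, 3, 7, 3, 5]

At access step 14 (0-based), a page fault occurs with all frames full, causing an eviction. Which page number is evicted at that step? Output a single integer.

Step 0: ref 2 -> FAULT, frames=[2,-,-]
Step 1: ref 7 -> FAULT, frames=[2,7,-]
Step 2: ref 7 -> HIT, frames=[2,7,-]
Step 3: ref 7 -> HIT, frames=[2,7,-]
Step 4: ref 7 -> HIT, frames=[2,7,-]
Step 5: ref 7 -> HIT, frames=[2,7,-]
Step 6: ref 3 -> FAULT, frames=[2,7,3]
Step 7: ref 4 -> FAULT, evict 2, frames=[4,7,3]
Step 8: ref 7 -> HIT, frames=[4,7,3]
Step 9: ref 7 -> HIT, frames=[4,7,3]
Step 10: ref 7 -> HIT, frames=[4,7,3]
Step 11: ref 3 -> HIT, frames=[4,7,3]
Step 12: ref 7 -> HIT, frames=[4,7,3]
Step 13: ref 3 -> HIT, frames=[4,7,3]
Step 14: ref 5 -> FAULT, evict 7, frames=[4,5,3]
At step 14: evicted page 7

Answer: 7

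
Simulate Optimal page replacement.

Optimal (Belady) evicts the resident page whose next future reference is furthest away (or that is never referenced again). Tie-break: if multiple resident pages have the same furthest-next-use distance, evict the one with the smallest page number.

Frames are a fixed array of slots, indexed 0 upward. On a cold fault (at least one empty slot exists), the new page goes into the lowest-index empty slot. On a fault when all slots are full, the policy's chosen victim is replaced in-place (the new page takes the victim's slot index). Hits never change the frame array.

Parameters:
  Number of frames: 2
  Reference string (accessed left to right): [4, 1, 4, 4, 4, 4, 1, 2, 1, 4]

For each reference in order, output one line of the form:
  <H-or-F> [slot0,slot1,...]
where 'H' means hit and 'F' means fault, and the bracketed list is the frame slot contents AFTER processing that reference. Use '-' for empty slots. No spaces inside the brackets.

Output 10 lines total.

F [4,-]
F [4,1]
H [4,1]
H [4,1]
H [4,1]
H [4,1]
H [4,1]
F [2,1]
H [2,1]
F [2,4]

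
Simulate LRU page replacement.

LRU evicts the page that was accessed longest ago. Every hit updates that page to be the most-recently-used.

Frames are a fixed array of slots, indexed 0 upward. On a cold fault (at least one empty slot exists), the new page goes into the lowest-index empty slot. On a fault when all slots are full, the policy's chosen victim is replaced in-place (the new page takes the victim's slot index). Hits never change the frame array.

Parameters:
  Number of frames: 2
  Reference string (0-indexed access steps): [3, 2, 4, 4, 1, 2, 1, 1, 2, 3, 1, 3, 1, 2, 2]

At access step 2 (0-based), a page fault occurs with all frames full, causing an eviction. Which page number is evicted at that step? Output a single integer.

Answer: 3

Derivation:
Step 0: ref 3 -> FAULT, frames=[3,-]
Step 1: ref 2 -> FAULT, frames=[3,2]
Step 2: ref 4 -> FAULT, evict 3, frames=[4,2]
At step 2: evicted page 3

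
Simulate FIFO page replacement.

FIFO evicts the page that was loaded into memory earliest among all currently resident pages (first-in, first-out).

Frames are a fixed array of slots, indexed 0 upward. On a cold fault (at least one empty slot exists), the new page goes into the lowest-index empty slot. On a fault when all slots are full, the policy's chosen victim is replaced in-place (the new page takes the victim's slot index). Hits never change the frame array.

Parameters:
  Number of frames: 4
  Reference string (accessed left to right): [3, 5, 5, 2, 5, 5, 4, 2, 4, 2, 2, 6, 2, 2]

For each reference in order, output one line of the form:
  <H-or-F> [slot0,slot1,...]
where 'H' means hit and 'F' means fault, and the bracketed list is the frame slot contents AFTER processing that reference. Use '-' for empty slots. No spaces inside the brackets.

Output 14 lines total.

F [3,-,-,-]
F [3,5,-,-]
H [3,5,-,-]
F [3,5,2,-]
H [3,5,2,-]
H [3,5,2,-]
F [3,5,2,4]
H [3,5,2,4]
H [3,5,2,4]
H [3,5,2,4]
H [3,5,2,4]
F [6,5,2,4]
H [6,5,2,4]
H [6,5,2,4]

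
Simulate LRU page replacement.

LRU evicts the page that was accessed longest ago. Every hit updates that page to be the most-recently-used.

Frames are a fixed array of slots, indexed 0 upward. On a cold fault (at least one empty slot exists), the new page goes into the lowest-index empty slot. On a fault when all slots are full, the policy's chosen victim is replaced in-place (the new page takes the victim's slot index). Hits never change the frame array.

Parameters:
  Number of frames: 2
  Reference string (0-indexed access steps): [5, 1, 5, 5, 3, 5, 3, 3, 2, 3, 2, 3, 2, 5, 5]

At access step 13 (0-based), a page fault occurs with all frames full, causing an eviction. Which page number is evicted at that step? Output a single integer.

Step 0: ref 5 -> FAULT, frames=[5,-]
Step 1: ref 1 -> FAULT, frames=[5,1]
Step 2: ref 5 -> HIT, frames=[5,1]
Step 3: ref 5 -> HIT, frames=[5,1]
Step 4: ref 3 -> FAULT, evict 1, frames=[5,3]
Step 5: ref 5 -> HIT, frames=[5,3]
Step 6: ref 3 -> HIT, frames=[5,3]
Step 7: ref 3 -> HIT, frames=[5,3]
Step 8: ref 2 -> FAULT, evict 5, frames=[2,3]
Step 9: ref 3 -> HIT, frames=[2,3]
Step 10: ref 2 -> HIT, frames=[2,3]
Step 11: ref 3 -> HIT, frames=[2,3]
Step 12: ref 2 -> HIT, frames=[2,3]
Step 13: ref 5 -> FAULT, evict 3, frames=[2,5]
At step 13: evicted page 3

Answer: 3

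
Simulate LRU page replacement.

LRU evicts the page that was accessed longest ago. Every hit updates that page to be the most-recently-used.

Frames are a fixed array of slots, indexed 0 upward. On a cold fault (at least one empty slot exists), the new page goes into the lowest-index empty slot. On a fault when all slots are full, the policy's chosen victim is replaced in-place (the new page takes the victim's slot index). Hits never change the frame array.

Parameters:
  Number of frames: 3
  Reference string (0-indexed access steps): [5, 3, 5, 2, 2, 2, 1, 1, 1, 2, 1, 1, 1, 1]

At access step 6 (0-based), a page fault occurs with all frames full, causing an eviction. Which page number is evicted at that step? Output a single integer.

Step 0: ref 5 -> FAULT, frames=[5,-,-]
Step 1: ref 3 -> FAULT, frames=[5,3,-]
Step 2: ref 5 -> HIT, frames=[5,3,-]
Step 3: ref 2 -> FAULT, frames=[5,3,2]
Step 4: ref 2 -> HIT, frames=[5,3,2]
Step 5: ref 2 -> HIT, frames=[5,3,2]
Step 6: ref 1 -> FAULT, evict 3, frames=[5,1,2]
At step 6: evicted page 3

Answer: 3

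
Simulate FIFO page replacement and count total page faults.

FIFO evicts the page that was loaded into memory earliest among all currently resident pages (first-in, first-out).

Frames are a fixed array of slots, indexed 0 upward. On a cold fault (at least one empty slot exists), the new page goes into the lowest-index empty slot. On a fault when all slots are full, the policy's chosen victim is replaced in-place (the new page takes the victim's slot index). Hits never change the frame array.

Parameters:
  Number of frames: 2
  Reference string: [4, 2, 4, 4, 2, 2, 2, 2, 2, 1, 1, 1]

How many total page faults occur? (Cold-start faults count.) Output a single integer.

Answer: 3

Derivation:
Step 0: ref 4 → FAULT, frames=[4,-]
Step 1: ref 2 → FAULT, frames=[4,2]
Step 2: ref 4 → HIT, frames=[4,2]
Step 3: ref 4 → HIT, frames=[4,2]
Step 4: ref 2 → HIT, frames=[4,2]
Step 5: ref 2 → HIT, frames=[4,2]
Step 6: ref 2 → HIT, frames=[4,2]
Step 7: ref 2 → HIT, frames=[4,2]
Step 8: ref 2 → HIT, frames=[4,2]
Step 9: ref 1 → FAULT (evict 4), frames=[1,2]
Step 10: ref 1 → HIT, frames=[1,2]
Step 11: ref 1 → HIT, frames=[1,2]
Total faults: 3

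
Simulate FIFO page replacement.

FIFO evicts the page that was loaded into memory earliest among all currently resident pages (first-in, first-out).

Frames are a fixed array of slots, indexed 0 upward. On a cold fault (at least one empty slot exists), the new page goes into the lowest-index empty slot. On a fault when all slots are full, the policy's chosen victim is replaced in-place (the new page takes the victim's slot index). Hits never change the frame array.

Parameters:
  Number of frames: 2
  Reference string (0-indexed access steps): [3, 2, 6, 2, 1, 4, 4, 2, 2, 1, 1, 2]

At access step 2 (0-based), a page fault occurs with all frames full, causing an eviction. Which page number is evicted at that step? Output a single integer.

Answer: 3

Derivation:
Step 0: ref 3 -> FAULT, frames=[3,-]
Step 1: ref 2 -> FAULT, frames=[3,2]
Step 2: ref 6 -> FAULT, evict 3, frames=[6,2]
At step 2: evicted page 3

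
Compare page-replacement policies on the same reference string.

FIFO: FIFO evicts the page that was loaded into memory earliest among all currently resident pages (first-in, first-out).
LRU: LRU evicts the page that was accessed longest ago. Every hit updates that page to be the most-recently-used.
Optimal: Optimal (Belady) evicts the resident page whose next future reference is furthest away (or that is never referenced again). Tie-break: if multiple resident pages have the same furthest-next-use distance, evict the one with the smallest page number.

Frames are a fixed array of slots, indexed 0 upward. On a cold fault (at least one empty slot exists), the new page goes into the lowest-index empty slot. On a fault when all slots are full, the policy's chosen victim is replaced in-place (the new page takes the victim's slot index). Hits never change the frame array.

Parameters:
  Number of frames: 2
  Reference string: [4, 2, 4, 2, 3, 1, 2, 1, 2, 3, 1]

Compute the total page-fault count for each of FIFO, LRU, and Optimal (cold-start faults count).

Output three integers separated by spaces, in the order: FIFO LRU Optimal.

Answer: 7 7 5

Derivation:
--- FIFO ---
  step 0: ref 4 -> FAULT, frames=[4,-] (faults so far: 1)
  step 1: ref 2 -> FAULT, frames=[4,2] (faults so far: 2)
  step 2: ref 4 -> HIT, frames=[4,2] (faults so far: 2)
  step 3: ref 2 -> HIT, frames=[4,2] (faults so far: 2)
  step 4: ref 3 -> FAULT, evict 4, frames=[3,2] (faults so far: 3)
  step 5: ref 1 -> FAULT, evict 2, frames=[3,1] (faults so far: 4)
  step 6: ref 2 -> FAULT, evict 3, frames=[2,1] (faults so far: 5)
  step 7: ref 1 -> HIT, frames=[2,1] (faults so far: 5)
  step 8: ref 2 -> HIT, frames=[2,1] (faults so far: 5)
  step 9: ref 3 -> FAULT, evict 1, frames=[2,3] (faults so far: 6)
  step 10: ref 1 -> FAULT, evict 2, frames=[1,3] (faults so far: 7)
  FIFO total faults: 7
--- LRU ---
  step 0: ref 4 -> FAULT, frames=[4,-] (faults so far: 1)
  step 1: ref 2 -> FAULT, frames=[4,2] (faults so far: 2)
  step 2: ref 4 -> HIT, frames=[4,2] (faults so far: 2)
  step 3: ref 2 -> HIT, frames=[4,2] (faults so far: 2)
  step 4: ref 3 -> FAULT, evict 4, frames=[3,2] (faults so far: 3)
  step 5: ref 1 -> FAULT, evict 2, frames=[3,1] (faults so far: 4)
  step 6: ref 2 -> FAULT, evict 3, frames=[2,1] (faults so far: 5)
  step 7: ref 1 -> HIT, frames=[2,1] (faults so far: 5)
  step 8: ref 2 -> HIT, frames=[2,1] (faults so far: 5)
  step 9: ref 3 -> FAULT, evict 1, frames=[2,3] (faults so far: 6)
  step 10: ref 1 -> FAULT, evict 2, frames=[1,3] (faults so far: 7)
  LRU total faults: 7
--- Optimal ---
  step 0: ref 4 -> FAULT, frames=[4,-] (faults so far: 1)
  step 1: ref 2 -> FAULT, frames=[4,2] (faults so far: 2)
  step 2: ref 4 -> HIT, frames=[4,2] (faults so far: 2)
  step 3: ref 2 -> HIT, frames=[4,2] (faults so far: 2)
  step 4: ref 3 -> FAULT, evict 4, frames=[3,2] (faults so far: 3)
  step 5: ref 1 -> FAULT, evict 3, frames=[1,2] (faults so far: 4)
  step 6: ref 2 -> HIT, frames=[1,2] (faults so far: 4)
  step 7: ref 1 -> HIT, frames=[1,2] (faults so far: 4)
  step 8: ref 2 -> HIT, frames=[1,2] (faults so far: 4)
  step 9: ref 3 -> FAULT, evict 2, frames=[1,3] (faults so far: 5)
  step 10: ref 1 -> HIT, frames=[1,3] (faults so far: 5)
  Optimal total faults: 5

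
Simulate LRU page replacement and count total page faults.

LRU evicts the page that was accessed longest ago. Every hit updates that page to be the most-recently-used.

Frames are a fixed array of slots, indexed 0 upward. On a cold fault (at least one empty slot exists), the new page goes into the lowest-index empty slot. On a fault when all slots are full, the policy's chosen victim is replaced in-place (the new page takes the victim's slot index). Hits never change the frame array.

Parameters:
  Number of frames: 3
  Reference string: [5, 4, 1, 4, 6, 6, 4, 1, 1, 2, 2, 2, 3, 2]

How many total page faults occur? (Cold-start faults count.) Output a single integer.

Step 0: ref 5 → FAULT, frames=[5,-,-]
Step 1: ref 4 → FAULT, frames=[5,4,-]
Step 2: ref 1 → FAULT, frames=[5,4,1]
Step 3: ref 4 → HIT, frames=[5,4,1]
Step 4: ref 6 → FAULT (evict 5), frames=[6,4,1]
Step 5: ref 6 → HIT, frames=[6,4,1]
Step 6: ref 4 → HIT, frames=[6,4,1]
Step 7: ref 1 → HIT, frames=[6,4,1]
Step 8: ref 1 → HIT, frames=[6,4,1]
Step 9: ref 2 → FAULT (evict 6), frames=[2,4,1]
Step 10: ref 2 → HIT, frames=[2,4,1]
Step 11: ref 2 → HIT, frames=[2,4,1]
Step 12: ref 3 → FAULT (evict 4), frames=[2,3,1]
Step 13: ref 2 → HIT, frames=[2,3,1]
Total faults: 6

Answer: 6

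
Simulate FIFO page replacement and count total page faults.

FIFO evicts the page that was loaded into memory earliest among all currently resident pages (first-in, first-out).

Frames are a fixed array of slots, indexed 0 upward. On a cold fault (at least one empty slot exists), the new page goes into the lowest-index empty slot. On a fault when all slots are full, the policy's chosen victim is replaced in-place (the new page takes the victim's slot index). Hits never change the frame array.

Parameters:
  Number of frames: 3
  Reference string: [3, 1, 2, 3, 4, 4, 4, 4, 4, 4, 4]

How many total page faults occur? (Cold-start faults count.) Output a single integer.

Step 0: ref 3 → FAULT, frames=[3,-,-]
Step 1: ref 1 → FAULT, frames=[3,1,-]
Step 2: ref 2 → FAULT, frames=[3,1,2]
Step 3: ref 3 → HIT, frames=[3,1,2]
Step 4: ref 4 → FAULT (evict 3), frames=[4,1,2]
Step 5: ref 4 → HIT, frames=[4,1,2]
Step 6: ref 4 → HIT, frames=[4,1,2]
Step 7: ref 4 → HIT, frames=[4,1,2]
Step 8: ref 4 → HIT, frames=[4,1,2]
Step 9: ref 4 → HIT, frames=[4,1,2]
Step 10: ref 4 → HIT, frames=[4,1,2]
Total faults: 4

Answer: 4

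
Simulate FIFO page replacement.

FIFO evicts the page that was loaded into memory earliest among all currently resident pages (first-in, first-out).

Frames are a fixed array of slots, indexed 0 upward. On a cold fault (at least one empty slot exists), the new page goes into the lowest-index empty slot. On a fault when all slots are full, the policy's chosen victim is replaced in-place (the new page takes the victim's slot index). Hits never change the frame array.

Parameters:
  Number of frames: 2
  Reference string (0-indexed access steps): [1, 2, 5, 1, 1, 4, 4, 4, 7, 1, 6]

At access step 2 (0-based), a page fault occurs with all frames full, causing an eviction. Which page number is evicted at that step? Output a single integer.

Step 0: ref 1 -> FAULT, frames=[1,-]
Step 1: ref 2 -> FAULT, frames=[1,2]
Step 2: ref 5 -> FAULT, evict 1, frames=[5,2]
At step 2: evicted page 1

Answer: 1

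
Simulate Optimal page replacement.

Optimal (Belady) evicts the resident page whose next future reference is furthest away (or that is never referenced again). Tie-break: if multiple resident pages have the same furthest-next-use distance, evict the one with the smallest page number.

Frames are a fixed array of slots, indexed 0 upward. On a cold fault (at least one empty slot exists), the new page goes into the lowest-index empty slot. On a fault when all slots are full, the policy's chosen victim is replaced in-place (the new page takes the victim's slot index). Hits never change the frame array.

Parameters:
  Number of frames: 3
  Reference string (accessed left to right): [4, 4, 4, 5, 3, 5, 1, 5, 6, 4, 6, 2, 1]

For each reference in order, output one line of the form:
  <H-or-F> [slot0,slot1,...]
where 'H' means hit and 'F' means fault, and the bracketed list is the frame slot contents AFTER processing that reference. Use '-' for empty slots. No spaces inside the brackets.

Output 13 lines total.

F [4,-,-]
H [4,-,-]
H [4,-,-]
F [4,5,-]
F [4,5,3]
H [4,5,3]
F [4,5,1]
H [4,5,1]
F [4,6,1]
H [4,6,1]
H [4,6,1]
F [2,6,1]
H [2,6,1]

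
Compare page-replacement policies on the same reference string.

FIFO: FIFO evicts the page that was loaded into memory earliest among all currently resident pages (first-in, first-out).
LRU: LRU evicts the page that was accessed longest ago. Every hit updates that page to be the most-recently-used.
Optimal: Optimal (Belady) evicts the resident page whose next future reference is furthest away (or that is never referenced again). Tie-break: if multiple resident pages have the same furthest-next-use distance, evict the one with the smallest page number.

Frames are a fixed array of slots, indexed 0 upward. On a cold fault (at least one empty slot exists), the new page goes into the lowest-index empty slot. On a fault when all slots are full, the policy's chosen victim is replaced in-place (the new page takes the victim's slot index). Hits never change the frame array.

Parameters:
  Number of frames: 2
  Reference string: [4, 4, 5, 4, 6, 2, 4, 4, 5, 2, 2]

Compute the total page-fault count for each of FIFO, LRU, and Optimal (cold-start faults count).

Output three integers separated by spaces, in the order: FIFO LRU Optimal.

--- FIFO ---
  step 0: ref 4 -> FAULT, frames=[4,-] (faults so far: 1)
  step 1: ref 4 -> HIT, frames=[4,-] (faults so far: 1)
  step 2: ref 5 -> FAULT, frames=[4,5] (faults so far: 2)
  step 3: ref 4 -> HIT, frames=[4,5] (faults so far: 2)
  step 4: ref 6 -> FAULT, evict 4, frames=[6,5] (faults so far: 3)
  step 5: ref 2 -> FAULT, evict 5, frames=[6,2] (faults so far: 4)
  step 6: ref 4 -> FAULT, evict 6, frames=[4,2] (faults so far: 5)
  step 7: ref 4 -> HIT, frames=[4,2] (faults so far: 5)
  step 8: ref 5 -> FAULT, evict 2, frames=[4,5] (faults so far: 6)
  step 9: ref 2 -> FAULT, evict 4, frames=[2,5] (faults so far: 7)
  step 10: ref 2 -> HIT, frames=[2,5] (faults so far: 7)
  FIFO total faults: 7
--- LRU ---
  step 0: ref 4 -> FAULT, frames=[4,-] (faults so far: 1)
  step 1: ref 4 -> HIT, frames=[4,-] (faults so far: 1)
  step 2: ref 5 -> FAULT, frames=[4,5] (faults so far: 2)
  step 3: ref 4 -> HIT, frames=[4,5] (faults so far: 2)
  step 4: ref 6 -> FAULT, evict 5, frames=[4,6] (faults so far: 3)
  step 5: ref 2 -> FAULT, evict 4, frames=[2,6] (faults so far: 4)
  step 6: ref 4 -> FAULT, evict 6, frames=[2,4] (faults so far: 5)
  step 7: ref 4 -> HIT, frames=[2,4] (faults so far: 5)
  step 8: ref 5 -> FAULT, evict 2, frames=[5,4] (faults so far: 6)
  step 9: ref 2 -> FAULT, evict 4, frames=[5,2] (faults so far: 7)
  step 10: ref 2 -> HIT, frames=[5,2] (faults so far: 7)
  LRU total faults: 7
--- Optimal ---
  step 0: ref 4 -> FAULT, frames=[4,-] (faults so far: 1)
  step 1: ref 4 -> HIT, frames=[4,-] (faults so far: 1)
  step 2: ref 5 -> FAULT, frames=[4,5] (faults so far: 2)
  step 3: ref 4 -> HIT, frames=[4,5] (faults so far: 2)
  step 4: ref 6 -> FAULT, evict 5, frames=[4,6] (faults so far: 3)
  step 5: ref 2 -> FAULT, evict 6, frames=[4,2] (faults so far: 4)
  step 6: ref 4 -> HIT, frames=[4,2] (faults so far: 4)
  step 7: ref 4 -> HIT, frames=[4,2] (faults so far: 4)
  step 8: ref 5 -> FAULT, evict 4, frames=[5,2] (faults so far: 5)
  step 9: ref 2 -> HIT, frames=[5,2] (faults so far: 5)
  step 10: ref 2 -> HIT, frames=[5,2] (faults so far: 5)
  Optimal total faults: 5

Answer: 7 7 5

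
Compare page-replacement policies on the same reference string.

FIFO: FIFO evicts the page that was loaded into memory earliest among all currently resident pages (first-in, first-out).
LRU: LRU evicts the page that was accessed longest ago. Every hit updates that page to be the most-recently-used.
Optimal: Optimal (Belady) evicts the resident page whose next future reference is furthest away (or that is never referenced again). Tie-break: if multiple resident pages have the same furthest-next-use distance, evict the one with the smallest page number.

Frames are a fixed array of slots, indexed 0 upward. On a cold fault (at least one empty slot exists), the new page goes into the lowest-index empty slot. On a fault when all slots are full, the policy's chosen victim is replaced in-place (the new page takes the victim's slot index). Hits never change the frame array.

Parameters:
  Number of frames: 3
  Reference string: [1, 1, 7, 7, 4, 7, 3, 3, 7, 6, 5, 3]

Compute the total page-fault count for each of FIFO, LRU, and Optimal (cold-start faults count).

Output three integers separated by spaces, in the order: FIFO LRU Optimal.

--- FIFO ---
  step 0: ref 1 -> FAULT, frames=[1,-,-] (faults so far: 1)
  step 1: ref 1 -> HIT, frames=[1,-,-] (faults so far: 1)
  step 2: ref 7 -> FAULT, frames=[1,7,-] (faults so far: 2)
  step 3: ref 7 -> HIT, frames=[1,7,-] (faults so far: 2)
  step 4: ref 4 -> FAULT, frames=[1,7,4] (faults so far: 3)
  step 5: ref 7 -> HIT, frames=[1,7,4] (faults so far: 3)
  step 6: ref 3 -> FAULT, evict 1, frames=[3,7,4] (faults so far: 4)
  step 7: ref 3 -> HIT, frames=[3,7,4] (faults so far: 4)
  step 8: ref 7 -> HIT, frames=[3,7,4] (faults so far: 4)
  step 9: ref 6 -> FAULT, evict 7, frames=[3,6,4] (faults so far: 5)
  step 10: ref 5 -> FAULT, evict 4, frames=[3,6,5] (faults so far: 6)
  step 11: ref 3 -> HIT, frames=[3,6,5] (faults so far: 6)
  FIFO total faults: 6
--- LRU ---
  step 0: ref 1 -> FAULT, frames=[1,-,-] (faults so far: 1)
  step 1: ref 1 -> HIT, frames=[1,-,-] (faults so far: 1)
  step 2: ref 7 -> FAULT, frames=[1,7,-] (faults so far: 2)
  step 3: ref 7 -> HIT, frames=[1,7,-] (faults so far: 2)
  step 4: ref 4 -> FAULT, frames=[1,7,4] (faults so far: 3)
  step 5: ref 7 -> HIT, frames=[1,7,4] (faults so far: 3)
  step 6: ref 3 -> FAULT, evict 1, frames=[3,7,4] (faults so far: 4)
  step 7: ref 3 -> HIT, frames=[3,7,4] (faults so far: 4)
  step 8: ref 7 -> HIT, frames=[3,7,4] (faults so far: 4)
  step 9: ref 6 -> FAULT, evict 4, frames=[3,7,6] (faults so far: 5)
  step 10: ref 5 -> FAULT, evict 3, frames=[5,7,6] (faults so far: 6)
  step 11: ref 3 -> FAULT, evict 7, frames=[5,3,6] (faults so far: 7)
  LRU total faults: 7
--- Optimal ---
  step 0: ref 1 -> FAULT, frames=[1,-,-] (faults so far: 1)
  step 1: ref 1 -> HIT, frames=[1,-,-] (faults so far: 1)
  step 2: ref 7 -> FAULT, frames=[1,7,-] (faults so far: 2)
  step 3: ref 7 -> HIT, frames=[1,7,-] (faults so far: 2)
  step 4: ref 4 -> FAULT, frames=[1,7,4] (faults so far: 3)
  step 5: ref 7 -> HIT, frames=[1,7,4] (faults so far: 3)
  step 6: ref 3 -> FAULT, evict 1, frames=[3,7,4] (faults so far: 4)
  step 7: ref 3 -> HIT, frames=[3,7,4] (faults so far: 4)
  step 8: ref 7 -> HIT, frames=[3,7,4] (faults so far: 4)
  step 9: ref 6 -> FAULT, evict 4, frames=[3,7,6] (faults so far: 5)
  step 10: ref 5 -> FAULT, evict 6, frames=[3,7,5] (faults so far: 6)
  step 11: ref 3 -> HIT, frames=[3,7,5] (faults so far: 6)
  Optimal total faults: 6

Answer: 6 7 6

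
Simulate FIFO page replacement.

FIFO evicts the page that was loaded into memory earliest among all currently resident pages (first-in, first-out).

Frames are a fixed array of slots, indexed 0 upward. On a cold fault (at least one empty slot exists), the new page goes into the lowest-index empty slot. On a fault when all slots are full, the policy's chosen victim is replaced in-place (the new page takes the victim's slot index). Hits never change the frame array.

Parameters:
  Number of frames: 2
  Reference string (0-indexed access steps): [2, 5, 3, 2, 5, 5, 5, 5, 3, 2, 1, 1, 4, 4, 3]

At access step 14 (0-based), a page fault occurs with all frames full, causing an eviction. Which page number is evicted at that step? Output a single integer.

Answer: 1

Derivation:
Step 0: ref 2 -> FAULT, frames=[2,-]
Step 1: ref 5 -> FAULT, frames=[2,5]
Step 2: ref 3 -> FAULT, evict 2, frames=[3,5]
Step 3: ref 2 -> FAULT, evict 5, frames=[3,2]
Step 4: ref 5 -> FAULT, evict 3, frames=[5,2]
Step 5: ref 5 -> HIT, frames=[5,2]
Step 6: ref 5 -> HIT, frames=[5,2]
Step 7: ref 5 -> HIT, frames=[5,2]
Step 8: ref 3 -> FAULT, evict 2, frames=[5,3]
Step 9: ref 2 -> FAULT, evict 5, frames=[2,3]
Step 10: ref 1 -> FAULT, evict 3, frames=[2,1]
Step 11: ref 1 -> HIT, frames=[2,1]
Step 12: ref 4 -> FAULT, evict 2, frames=[4,1]
Step 13: ref 4 -> HIT, frames=[4,1]
Step 14: ref 3 -> FAULT, evict 1, frames=[4,3]
At step 14: evicted page 1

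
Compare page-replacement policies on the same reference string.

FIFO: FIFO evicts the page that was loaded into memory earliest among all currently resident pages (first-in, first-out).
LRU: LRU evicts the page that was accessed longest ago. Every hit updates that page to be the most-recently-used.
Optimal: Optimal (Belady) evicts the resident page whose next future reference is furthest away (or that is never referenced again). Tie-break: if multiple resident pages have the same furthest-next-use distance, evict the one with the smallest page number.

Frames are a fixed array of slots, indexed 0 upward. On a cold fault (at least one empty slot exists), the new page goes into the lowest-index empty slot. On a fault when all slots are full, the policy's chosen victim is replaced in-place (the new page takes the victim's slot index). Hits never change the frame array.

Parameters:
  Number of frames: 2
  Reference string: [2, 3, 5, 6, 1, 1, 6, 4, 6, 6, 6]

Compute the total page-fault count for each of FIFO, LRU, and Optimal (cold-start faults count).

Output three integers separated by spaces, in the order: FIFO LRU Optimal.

Answer: 7 6 6

Derivation:
--- FIFO ---
  step 0: ref 2 -> FAULT, frames=[2,-] (faults so far: 1)
  step 1: ref 3 -> FAULT, frames=[2,3] (faults so far: 2)
  step 2: ref 5 -> FAULT, evict 2, frames=[5,3] (faults so far: 3)
  step 3: ref 6 -> FAULT, evict 3, frames=[5,6] (faults so far: 4)
  step 4: ref 1 -> FAULT, evict 5, frames=[1,6] (faults so far: 5)
  step 5: ref 1 -> HIT, frames=[1,6] (faults so far: 5)
  step 6: ref 6 -> HIT, frames=[1,6] (faults so far: 5)
  step 7: ref 4 -> FAULT, evict 6, frames=[1,4] (faults so far: 6)
  step 8: ref 6 -> FAULT, evict 1, frames=[6,4] (faults so far: 7)
  step 9: ref 6 -> HIT, frames=[6,4] (faults so far: 7)
  step 10: ref 6 -> HIT, frames=[6,4] (faults so far: 7)
  FIFO total faults: 7
--- LRU ---
  step 0: ref 2 -> FAULT, frames=[2,-] (faults so far: 1)
  step 1: ref 3 -> FAULT, frames=[2,3] (faults so far: 2)
  step 2: ref 5 -> FAULT, evict 2, frames=[5,3] (faults so far: 3)
  step 3: ref 6 -> FAULT, evict 3, frames=[5,6] (faults so far: 4)
  step 4: ref 1 -> FAULT, evict 5, frames=[1,6] (faults so far: 5)
  step 5: ref 1 -> HIT, frames=[1,6] (faults so far: 5)
  step 6: ref 6 -> HIT, frames=[1,6] (faults so far: 5)
  step 7: ref 4 -> FAULT, evict 1, frames=[4,6] (faults so far: 6)
  step 8: ref 6 -> HIT, frames=[4,6] (faults so far: 6)
  step 9: ref 6 -> HIT, frames=[4,6] (faults so far: 6)
  step 10: ref 6 -> HIT, frames=[4,6] (faults so far: 6)
  LRU total faults: 6
--- Optimal ---
  step 0: ref 2 -> FAULT, frames=[2,-] (faults so far: 1)
  step 1: ref 3 -> FAULT, frames=[2,3] (faults so far: 2)
  step 2: ref 5 -> FAULT, evict 2, frames=[5,3] (faults so far: 3)
  step 3: ref 6 -> FAULT, evict 3, frames=[5,6] (faults so far: 4)
  step 4: ref 1 -> FAULT, evict 5, frames=[1,6] (faults so far: 5)
  step 5: ref 1 -> HIT, frames=[1,6] (faults so far: 5)
  step 6: ref 6 -> HIT, frames=[1,6] (faults so far: 5)
  step 7: ref 4 -> FAULT, evict 1, frames=[4,6] (faults so far: 6)
  step 8: ref 6 -> HIT, frames=[4,6] (faults so far: 6)
  step 9: ref 6 -> HIT, frames=[4,6] (faults so far: 6)
  step 10: ref 6 -> HIT, frames=[4,6] (faults so far: 6)
  Optimal total faults: 6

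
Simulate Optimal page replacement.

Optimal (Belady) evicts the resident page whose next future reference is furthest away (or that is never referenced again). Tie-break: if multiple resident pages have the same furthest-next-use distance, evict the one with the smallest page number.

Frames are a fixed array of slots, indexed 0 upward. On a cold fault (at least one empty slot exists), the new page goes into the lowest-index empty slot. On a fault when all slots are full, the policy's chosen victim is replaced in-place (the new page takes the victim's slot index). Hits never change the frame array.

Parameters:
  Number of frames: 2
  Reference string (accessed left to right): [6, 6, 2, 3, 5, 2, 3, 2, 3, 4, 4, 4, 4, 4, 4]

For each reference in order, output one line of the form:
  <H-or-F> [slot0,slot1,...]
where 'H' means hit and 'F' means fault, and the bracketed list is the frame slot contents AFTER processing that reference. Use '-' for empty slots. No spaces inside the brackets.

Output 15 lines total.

F [6,-]
H [6,-]
F [6,2]
F [3,2]
F [5,2]
H [5,2]
F [3,2]
H [3,2]
H [3,2]
F [3,4]
H [3,4]
H [3,4]
H [3,4]
H [3,4]
H [3,4]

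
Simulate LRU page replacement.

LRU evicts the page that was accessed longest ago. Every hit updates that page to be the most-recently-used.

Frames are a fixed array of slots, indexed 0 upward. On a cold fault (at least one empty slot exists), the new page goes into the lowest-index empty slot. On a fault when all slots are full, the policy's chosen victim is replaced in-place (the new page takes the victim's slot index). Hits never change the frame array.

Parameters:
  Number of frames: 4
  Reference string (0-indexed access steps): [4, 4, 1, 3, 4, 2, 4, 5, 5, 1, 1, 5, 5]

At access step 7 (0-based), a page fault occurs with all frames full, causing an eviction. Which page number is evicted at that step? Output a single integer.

Answer: 1

Derivation:
Step 0: ref 4 -> FAULT, frames=[4,-,-,-]
Step 1: ref 4 -> HIT, frames=[4,-,-,-]
Step 2: ref 1 -> FAULT, frames=[4,1,-,-]
Step 3: ref 3 -> FAULT, frames=[4,1,3,-]
Step 4: ref 4 -> HIT, frames=[4,1,3,-]
Step 5: ref 2 -> FAULT, frames=[4,1,3,2]
Step 6: ref 4 -> HIT, frames=[4,1,3,2]
Step 7: ref 5 -> FAULT, evict 1, frames=[4,5,3,2]
At step 7: evicted page 1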